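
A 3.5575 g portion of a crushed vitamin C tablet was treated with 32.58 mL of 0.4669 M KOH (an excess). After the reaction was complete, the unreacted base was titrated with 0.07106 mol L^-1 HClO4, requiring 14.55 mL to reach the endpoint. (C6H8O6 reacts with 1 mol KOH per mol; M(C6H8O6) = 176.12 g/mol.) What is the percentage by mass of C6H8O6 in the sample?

Total n(KOH) added = 0.4669 x 0.03258 = 0.01521 mol.
n(HClO4) used = 0.07106 x 0.01455 = 0.001034 mol, which equals the excess n(KOH).
So n(KOH) consumed by the sample = 0.01521 - 0.001034 = 0.01418 mol.
n(C6H8O6) = 0.01418 / 1 = 0.01418 mol.
mass C6H8O6 = 0.01418 x 176.12 = 2.497 g, so %C6H8O6 = 2.497/3.5575 x 100 = 70.2%.

70.2%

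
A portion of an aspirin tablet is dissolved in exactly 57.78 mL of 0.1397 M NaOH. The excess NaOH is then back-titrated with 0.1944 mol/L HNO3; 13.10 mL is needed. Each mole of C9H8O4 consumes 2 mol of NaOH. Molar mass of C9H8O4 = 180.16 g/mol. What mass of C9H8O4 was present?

Total n(NaOH) added = 0.1397 x 0.05778 = 0.008072 mol.
n(HNO3) used = 0.1944 x 0.01310 = 0.002547 mol, which equals the excess n(NaOH).
So n(NaOH) consumed by the sample = 0.008072 - 0.002547 = 0.005525 mol.
n(C9H8O4) = 0.005525 / 2 = 0.002763 mol.
mass = 0.002763 mol x 180.16 g/mol = 0.498 g.

0.498 g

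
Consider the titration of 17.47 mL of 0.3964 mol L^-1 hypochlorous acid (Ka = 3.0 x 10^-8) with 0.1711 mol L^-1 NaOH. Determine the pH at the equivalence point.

10.30

n(HClO) = 0.3964 x 0.01747 = 0.006925 mol; V(NaOH) at equivalence = 0.006925/0.1711 = 0.04047 L.
At equivalence all the acid is converted to ClO-; total volume = 0.01747 + 0.04047 = 0.05794 L, so [ClO-] = 0.006925/0.05794 = 0.1195 M.
Kb = Kw/Ka = 1.0e-14 / 3.0 x 10^-8 = 3.33e-7.
[OH^-] = sqrt(Kb x [ClO-]) = sqrt(3.33e-7 x 0.1195) = 0.000200 M.
pOH = 3.70, so pH = 14.00 - 3.70 = 10.30.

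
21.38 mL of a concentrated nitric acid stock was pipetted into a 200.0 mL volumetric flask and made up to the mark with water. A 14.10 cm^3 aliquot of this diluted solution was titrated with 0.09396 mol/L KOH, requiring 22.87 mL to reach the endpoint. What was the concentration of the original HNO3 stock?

1.43 M

n(KOH) = 0.09396 x 0.02287 = 0.002149 mol.
n(HNO3) in the aliquot = 0.002149 mol.
[diluted HNO3] = 0.002149 / 0.01410 = 0.1524 M.
Dilution factor = 200.0/21.38 = 9.355, so [stock] = 0.1524 x 9.355 = 1.43 M.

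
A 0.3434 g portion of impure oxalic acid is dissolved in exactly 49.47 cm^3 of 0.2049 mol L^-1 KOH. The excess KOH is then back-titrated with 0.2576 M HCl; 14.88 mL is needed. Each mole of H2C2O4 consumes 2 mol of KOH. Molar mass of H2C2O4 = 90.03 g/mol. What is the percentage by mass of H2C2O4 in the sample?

Total n(KOH) added = 0.2049 x 0.04947 = 0.01014 mol.
n(HCl) used = 0.2576 x 0.01488 = 0.003833 mol, which equals the excess n(KOH).
So n(KOH) consumed by the sample = 0.01014 - 0.003833 = 0.006303 mol.
n(H2C2O4) = 0.006303 / 2 = 0.003152 mol.
mass H2C2O4 = 0.003152 x 90.03 = 0.2837 g, so %H2C2O4 = 0.2837/0.3434 x 100 = 82.6%.

82.6%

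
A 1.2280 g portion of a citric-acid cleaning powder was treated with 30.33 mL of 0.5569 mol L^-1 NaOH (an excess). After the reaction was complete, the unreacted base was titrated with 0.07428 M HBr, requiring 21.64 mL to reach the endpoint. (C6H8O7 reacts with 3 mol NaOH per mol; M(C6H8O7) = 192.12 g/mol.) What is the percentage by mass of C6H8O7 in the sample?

Total n(NaOH) added = 0.5569 x 0.03033 = 0.01689 mol.
n(HBr) used = 0.07428 x 0.02164 = 0.001607 mol, which equals the excess n(NaOH).
So n(NaOH) consumed by the sample = 0.01689 - 0.001607 = 0.01528 mol.
n(C6H8O7) = 0.01528 / 3 = 0.005094 mol.
mass C6H8O7 = 0.005094 x 192.12 = 0.9787 g, so %C6H8O7 = 0.9787/1.2280 x 100 = 79.7%.

79.7%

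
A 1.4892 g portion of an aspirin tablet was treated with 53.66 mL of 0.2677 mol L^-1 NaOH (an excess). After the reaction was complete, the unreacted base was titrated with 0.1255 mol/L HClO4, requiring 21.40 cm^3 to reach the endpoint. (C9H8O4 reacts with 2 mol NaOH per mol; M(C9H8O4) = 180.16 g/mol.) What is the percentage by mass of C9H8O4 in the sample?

70.6%

Total n(NaOH) added = 0.2677 x 0.05366 = 0.01436 mol.
n(HClO4) used = 0.1255 x 0.02140 = 0.002686 mol, which equals the excess n(NaOH).
So n(NaOH) consumed by the sample = 0.01436 - 0.002686 = 0.01168 mol.
n(C9H8O4) = 0.01168 / 2 = 0.005840 mol.
mass C9H8O4 = 0.005840 x 180.16 = 1.052 g, so %C9H8O4 = 1.052/1.4892 x 100 = 70.6%.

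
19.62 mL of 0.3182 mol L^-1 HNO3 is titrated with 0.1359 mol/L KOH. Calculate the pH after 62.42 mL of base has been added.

12.44

n(acid) = 0.3182 x 0.01962 = 0.006243 mol; n(KOH) added = 0.1359 x 0.06242 = 0.008483 mol.
Base is in excess by 0.008483 - 0.006243 = 0.002240 mol in a total volume of 0.08204 L.
[OH^-] = 0.002240/0.08204 = 0.02730 M, so pOH = 1.56 and pH = 14.00 - 1.56 = 12.44.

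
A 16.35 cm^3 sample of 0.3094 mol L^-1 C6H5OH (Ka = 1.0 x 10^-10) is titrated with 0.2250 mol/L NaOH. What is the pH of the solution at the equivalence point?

n(C6H5OH) = 0.3094 x 0.01635 = 0.005059 mol; V(NaOH) at equivalence = 0.005059/0.2250 = 0.02248 L.
At equivalence all the acid is converted to C6H5O-; total volume = 0.01635 + 0.02248 = 0.03883 L, so [C6H5O-] = 0.005059/0.03883 = 0.1303 M.
Kb = Kw/Ka = 1.0e-14 / 1.0 x 10^-10 = 0.000100.
[OH^-] = sqrt(Kb x [C6H5O-]) = sqrt(0.000100 x 0.1303) = 0.00361 M.
pOH = 2.44, so pH = 14.00 - 2.44 = 11.56.

11.56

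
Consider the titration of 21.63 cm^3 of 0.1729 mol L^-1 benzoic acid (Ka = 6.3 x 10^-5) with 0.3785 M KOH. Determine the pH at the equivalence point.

8.64

n(C6H5COOH) = 0.1729 x 0.02163 = 0.003740 mol; V(KOH) at equivalence = 0.003740/0.3785 = 0.009881 L.
At equivalence all the acid is converted to C6H5COO-; total volume = 0.02163 + 0.009881 = 0.03151 L, so [C6H5COO-] = 0.003740/0.03151 = 0.1187 M.
Kb = Kw/Ka = 1.0e-14 / 6.3 x 10^-5 = 1.59e-10.
[OH^-] = sqrt(Kb x [C6H5COO-]) = sqrt(1.59e-10 x 0.1187) = 4.34e-6 M.
pOH = 5.36, so pH = 14.00 - 5.36 = 8.64.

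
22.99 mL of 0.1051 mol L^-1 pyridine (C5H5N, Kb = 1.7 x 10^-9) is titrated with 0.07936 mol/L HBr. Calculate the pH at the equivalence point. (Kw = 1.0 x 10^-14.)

n(C5H5N) = 0.1051 x 0.02299 = 0.002416 mol; V(HBr) at equivalence = 0.002416/0.07936 = 0.03045 L.
At equivalence the base is fully converted to C5H5NH+; total volume = 0.05344 L, so [C5H5NH+] = 0.002416/0.05344 = 0.04522 M.
Ka(C5H5NH+) = Kw/Kb = 1.0e-14 / 1.7 x 10^-9 = 5.88e-6.
[H^+] = sqrt(Ka x [C5H5NH+]) = sqrt(5.88e-6 x 0.04522) = 0.000516 M.
pH = -log(0.000516) = 3.29.

3.29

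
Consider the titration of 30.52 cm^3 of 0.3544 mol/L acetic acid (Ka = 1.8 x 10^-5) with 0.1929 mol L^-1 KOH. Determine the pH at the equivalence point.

n(CH3COOH) = 0.3544 x 0.03052 = 0.01082 mol; V(KOH) at equivalence = 0.01082/0.1929 = 0.05607 L.
At equivalence all the acid is converted to CH3COO-; total volume = 0.03052 + 0.05607 = 0.08659 L, so [CH3COO-] = 0.01082/0.08659 = 0.1249 M.
Kb = Kw/Ka = 1.0e-14 / 1.8 x 10^-5 = 5.56e-10.
[OH^-] = sqrt(Kb x [CH3COO-]) = sqrt(5.56e-10 x 0.1249) = 8.33e-6 M.
pOH = 5.08, so pH = 14.00 - 5.08 = 8.92.

8.92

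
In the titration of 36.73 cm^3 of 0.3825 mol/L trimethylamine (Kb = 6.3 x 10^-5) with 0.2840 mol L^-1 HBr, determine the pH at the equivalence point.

n((CH3)3N) = 0.3825 x 0.03673 = 0.01405 mol; V(HBr) at equivalence = 0.01405/0.2840 = 0.04947 L.
At equivalence the base is fully converted to (CH3)3NH+; total volume = 0.08620 L, so [(CH3)3NH+] = 0.01405/0.08620 = 0.1630 M.
Ka((CH3)3NH+) = Kw/Kb = 1.0e-14 / 6.3 x 10^-5 = 1.59e-10.
[H^+] = sqrt(Ka x [(CH3)3NH+]) = sqrt(1.59e-10 x 0.1630) = 5.09e-6 M.
pH = -log(5.09e-6) = 5.29.

5.29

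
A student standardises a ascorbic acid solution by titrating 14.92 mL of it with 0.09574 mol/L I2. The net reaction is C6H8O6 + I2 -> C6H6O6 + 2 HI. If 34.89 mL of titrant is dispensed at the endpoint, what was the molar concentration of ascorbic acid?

0.224 M

n(I2) = 0.09574 x 0.03489 = 0.003340 mol.
From the balanced equation, 1 mol I2 reacts with 1 mol ascorbic acid, so n(ascorbic acid) = 0.003340 x 1/1 = 0.003340 mol.
[ascorbic acid] = 0.003340 / 0.01492 L = 0.224 M.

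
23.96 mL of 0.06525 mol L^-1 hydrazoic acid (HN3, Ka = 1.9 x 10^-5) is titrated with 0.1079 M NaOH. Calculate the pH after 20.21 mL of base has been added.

12.15

n(acid) = 0.06525 x 0.02396 = 0.001563 mol; n(NaOH) added = 0.1079 x 0.02021 = 0.002181 mol.
Base is in excess by 0.002181 - 0.001563 = 0.0006173 mol in a total volume of 0.04417 L.
[OH^-] = 0.0006173/0.04417 = 0.01397 M, so pOH = 1.85 and pH = 14.00 - 1.85 = 12.15.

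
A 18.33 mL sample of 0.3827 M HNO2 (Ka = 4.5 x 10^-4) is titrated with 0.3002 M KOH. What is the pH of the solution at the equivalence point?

n(HNO2) = 0.3827 x 0.01833 = 0.007015 mol; V(KOH) at equivalence = 0.007015/0.3002 = 0.02337 L.
At equivalence all the acid is converted to NO2-; total volume = 0.01833 + 0.02337 = 0.04170 L, so [NO2-] = 0.007015/0.04170 = 0.1682 M.
Kb = Kw/Ka = 1.0e-14 / 4.5 x 10^-4 = 2.22e-11.
[OH^-] = sqrt(Kb x [NO2-]) = sqrt(2.22e-11 x 0.1682) = 1.93e-6 M.
pOH = 5.71, so pH = 14.00 - 5.71 = 8.29.

8.29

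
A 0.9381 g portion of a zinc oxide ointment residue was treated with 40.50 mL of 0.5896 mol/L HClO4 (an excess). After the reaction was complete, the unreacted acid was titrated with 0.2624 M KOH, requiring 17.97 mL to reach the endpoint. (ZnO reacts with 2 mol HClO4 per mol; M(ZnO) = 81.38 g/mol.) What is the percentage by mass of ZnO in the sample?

Total n(HClO4) added = 0.5896 x 0.04050 = 0.02388 mol.
n(KOH) used = 0.2624 x 0.01797 = 0.004715 mol, which equals the excess n(HClO4).
So n(HClO4) consumed by the sample = 0.02388 - 0.004715 = 0.01916 mol.
n(ZnO) = 0.01916 / 2 = 0.009582 mol.
mass ZnO = 0.009582 x 81.38 = 0.7798 g, so %ZnO = 0.7798/0.9381 x 100 = 83.1%.

83.1%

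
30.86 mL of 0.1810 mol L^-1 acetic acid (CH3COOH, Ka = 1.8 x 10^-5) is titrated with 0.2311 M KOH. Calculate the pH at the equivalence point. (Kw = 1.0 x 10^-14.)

n(CH3COOH) = 0.1810 x 0.03086 = 0.005586 mol; V(KOH) at equivalence = 0.005586/0.2311 = 0.02417 L.
At equivalence all the acid is converted to CH3COO-; total volume = 0.03086 + 0.02417 = 0.05503 L, so [CH3COO-] = 0.005586/0.05503 = 0.1015 M.
Kb = Kw/Ka = 1.0e-14 / 1.8 x 10^-5 = 5.56e-10.
[OH^-] = sqrt(Kb x [CH3COO-]) = sqrt(5.56e-10 x 0.1015) = 7.51e-6 M.
pOH = 5.12, so pH = 14.00 - 5.12 = 8.88.

8.88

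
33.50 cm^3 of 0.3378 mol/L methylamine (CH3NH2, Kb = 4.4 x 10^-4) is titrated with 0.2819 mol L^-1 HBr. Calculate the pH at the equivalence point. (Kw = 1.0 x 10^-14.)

n(CH3NH2) = 0.3378 x 0.03350 = 0.01132 mol; V(HBr) at equivalence = 0.01132/0.2819 = 0.04014 L.
At equivalence the base is fully converted to CH3NH3+; total volume = 0.07364 L, so [CH3NH3+] = 0.01132/0.07364 = 0.1537 M.
Ka(CH3NH3+) = Kw/Kb = 1.0e-14 / 4.4 x 10^-4 = 2.27e-11.
[H^+] = sqrt(Ka x [CH3NH3+]) = sqrt(2.27e-11 x 0.1537) = 1.87e-6 M.
pH = -log(1.87e-6) = 5.73.

5.73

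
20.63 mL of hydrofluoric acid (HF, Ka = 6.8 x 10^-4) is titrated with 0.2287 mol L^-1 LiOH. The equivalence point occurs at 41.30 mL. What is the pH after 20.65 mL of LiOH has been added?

20.65 mL is exactly half the equivalence volume (41.30/2), i.e. the half-equivalence point.
There, n(HA) = n(A^-), so pH = pKa = -log(6.8 x 10^-4) = 3.17.

3.17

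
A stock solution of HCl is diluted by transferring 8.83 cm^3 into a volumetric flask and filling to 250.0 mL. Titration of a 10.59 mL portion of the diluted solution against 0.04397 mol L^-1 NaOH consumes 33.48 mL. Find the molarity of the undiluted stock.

3.94 M

n(NaOH) = 0.04397 x 0.03348 = 0.001472 mol.
n(HCl) in the aliquot = 0.001472 mol.
[diluted HCl] = 0.001472 / 0.01059 = 0.1390 M.
Dilution factor = 250.0/8.830 = 28.31, so [stock] = 0.1390 x 28.31 = 3.94 M.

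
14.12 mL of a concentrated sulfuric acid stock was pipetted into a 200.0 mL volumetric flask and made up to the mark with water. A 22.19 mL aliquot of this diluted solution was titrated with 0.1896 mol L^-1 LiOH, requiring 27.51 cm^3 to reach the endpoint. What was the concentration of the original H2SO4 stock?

1.66 M

n(LiOH) = 0.1896 x 0.02751 = 0.005216 mol.
n(H2SO4) in the aliquot = 0.005216 x 1/2 = 0.002608 mol.
[diluted H2SO4] = 0.002608 / 0.02219 = 0.1175 M.
Dilution factor = 200.0/14.12 = 14.16, so [stock] = 0.1175 x 14.16 = 1.66 M.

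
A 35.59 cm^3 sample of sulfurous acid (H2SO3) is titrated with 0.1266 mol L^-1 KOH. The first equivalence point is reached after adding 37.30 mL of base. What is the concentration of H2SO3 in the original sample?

0.133 M

n(KOH) = 0.1266 x 0.03730 = 0.004722 mol.
At the first equivalence point, 1 mol OH^- react per mol H2SO3, so n(H2SO3) = 0.004722 / 1 = 0.004722 mol.
[H2SO3] = 0.004722 / 0.03559 L = 0.133 M.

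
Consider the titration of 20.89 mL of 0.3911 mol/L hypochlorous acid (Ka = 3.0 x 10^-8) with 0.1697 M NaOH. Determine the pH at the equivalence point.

n(HClO) = 0.3911 x 0.02089 = 0.008170 mol; V(NaOH) at equivalence = 0.008170/0.1697 = 0.04814 L.
At equivalence all the acid is converted to ClO-; total volume = 0.02089 + 0.04814 = 0.06903 L, so [ClO-] = 0.008170/0.06903 = 0.1183 M.
Kb = Kw/Ka = 1.0e-14 / 3.0 x 10^-8 = 3.33e-7.
[OH^-] = sqrt(Kb x [ClO-]) = sqrt(3.33e-7 x 0.1183) = 0.000199 M.
pOH = 3.70, so pH = 14.00 - 3.70 = 10.30.

10.30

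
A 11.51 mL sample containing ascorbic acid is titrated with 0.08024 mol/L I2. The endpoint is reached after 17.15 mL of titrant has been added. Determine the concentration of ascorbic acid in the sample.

n(I2) = 0.08024 x 0.01715 = 0.001376 mol.
From the balanced equation, 1 mol I2 reacts with 1 mol ascorbic acid, so n(ascorbic acid) = 0.001376 x 1/1 = 0.001376 mol.
[ascorbic acid] = 0.001376 / 0.01151 L = 0.120 M.

0.120 M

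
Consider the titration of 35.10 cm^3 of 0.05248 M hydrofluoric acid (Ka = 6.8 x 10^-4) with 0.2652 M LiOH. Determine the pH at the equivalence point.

7.90

n(HF) = 0.05248 x 0.03510 = 0.001842 mol; V(LiOH) at equivalence = 0.001842/0.2652 = 0.006946 L.
At equivalence all the acid is converted to F-; total volume = 0.03510 + 0.006946 = 0.04205 L, so [F-] = 0.001842/0.04205 = 0.04381 M.
Kb = Kw/Ka = 1.0e-14 / 6.8 x 10^-4 = 1.47e-11.
[OH^-] = sqrt(Kb x [F-]) = sqrt(1.47e-11 x 0.04381) = 8.03e-7 M.
pOH = 6.10, so pH = 14.00 - 6.10 = 7.90.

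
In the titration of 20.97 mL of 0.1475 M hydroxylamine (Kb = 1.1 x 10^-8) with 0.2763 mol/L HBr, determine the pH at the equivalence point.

3.53

n(NH2OH) = 0.1475 x 0.02097 = 0.003093 mol; V(HBr) at equivalence = 0.003093/0.2763 = 0.01119 L.
At equivalence the base is fully converted to NH3OH+; total volume = 0.03216 L, so [NH3OH+] = 0.003093/0.03216 = 0.09616 M.
Ka(NH3OH+) = Kw/Kb = 1.0e-14 / 1.1 x 10^-8 = 9.09e-7.
[H^+] = sqrt(Ka x [NH3OH+]) = sqrt(9.09e-7 x 0.09616) = 0.000296 M.
pH = -log(0.000296) = 3.53.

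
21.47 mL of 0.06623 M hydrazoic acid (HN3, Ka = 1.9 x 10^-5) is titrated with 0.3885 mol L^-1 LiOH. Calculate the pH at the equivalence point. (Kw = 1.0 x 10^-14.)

8.74

n(HN3) = 0.06623 x 0.02147 = 0.001422 mol; V(LiOH) at equivalence = 0.001422/0.3885 = 0.003660 L.
At equivalence all the acid is converted to N3-; total volume = 0.02147 + 0.003660 = 0.02513 L, so [N3-] = 0.001422/0.02513 = 0.05658 M.
Kb = Kw/Ka = 1.0e-14 / 1.9 x 10^-5 = 5.26e-10.
[OH^-] = sqrt(Kb x [N3-]) = sqrt(5.26e-10 x 0.05658) = 5.46e-6 M.
pOH = 5.26, so pH = 14.00 - 5.26 = 8.74.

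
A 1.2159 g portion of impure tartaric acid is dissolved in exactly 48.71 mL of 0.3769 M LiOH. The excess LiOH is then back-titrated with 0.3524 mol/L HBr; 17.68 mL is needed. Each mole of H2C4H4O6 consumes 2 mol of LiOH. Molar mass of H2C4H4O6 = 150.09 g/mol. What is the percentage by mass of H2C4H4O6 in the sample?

Total n(LiOH) added = 0.3769 x 0.04871 = 0.01836 mol.
n(HBr) used = 0.3524 x 0.01768 = 0.006230 mol, which equals the excess n(LiOH).
So n(LiOH) consumed by the sample = 0.01836 - 0.006230 = 0.01213 mol.
n(H2C4H4O6) = 0.01213 / 2 = 0.006064 mol.
mass H2C4H4O6 = 0.006064 x 150.09 = 0.9102 g, so %H2C4H4O6 = 0.9102/1.2159 x 100 = 74.9%.

74.9%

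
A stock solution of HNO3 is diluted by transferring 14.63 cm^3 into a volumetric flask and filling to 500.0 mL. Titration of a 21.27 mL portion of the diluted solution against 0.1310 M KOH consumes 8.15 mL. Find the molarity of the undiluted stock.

1.72 M

n(KOH) = 0.1310 x 0.008150 = 0.001068 mol.
n(HNO3) in the aliquot = 0.001068 mol.
[diluted HNO3] = 0.001068 / 0.02127 = 0.05020 M.
Dilution factor = 500.0/14.63 = 34.18, so [stock] = 0.05020 x 34.18 = 1.72 M.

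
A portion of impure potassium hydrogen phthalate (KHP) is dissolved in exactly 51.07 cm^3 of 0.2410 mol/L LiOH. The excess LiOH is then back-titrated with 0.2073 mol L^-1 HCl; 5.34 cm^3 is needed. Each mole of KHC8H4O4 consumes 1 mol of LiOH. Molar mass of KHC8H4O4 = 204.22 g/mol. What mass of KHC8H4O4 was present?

2.29 g

Total n(LiOH) added = 0.2410 x 0.05107 = 0.01231 mol.
n(HCl) used = 0.2073 x 0.005340 = 0.001107 mol, which equals the excess n(LiOH).
So n(LiOH) consumed by the sample = 0.01231 - 0.001107 = 0.01120 mol.
n(KHC8H4O4) = 0.01120 / 1 = 0.01120 mol.
mass = 0.01120 mol x 204.22 g/mol = 2.29 g.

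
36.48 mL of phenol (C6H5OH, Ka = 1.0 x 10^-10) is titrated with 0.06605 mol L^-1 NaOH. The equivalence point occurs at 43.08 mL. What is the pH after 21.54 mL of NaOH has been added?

21.54 mL is exactly half the equivalence volume (43.08/2), i.e. the half-equivalence point.
There, n(HA) = n(A^-), so pH = pKa = -log(1.0 x 10^-10) = 10.00.

10.00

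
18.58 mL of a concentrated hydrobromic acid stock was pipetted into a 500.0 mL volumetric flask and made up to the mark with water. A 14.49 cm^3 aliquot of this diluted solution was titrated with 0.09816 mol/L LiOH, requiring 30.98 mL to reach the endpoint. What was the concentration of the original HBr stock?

5.65 M

n(LiOH) = 0.09816 x 0.03098 = 0.003041 mol.
n(HBr) in the aliquot = 0.003041 mol.
[diluted HBr] = 0.003041 / 0.01449 = 0.2099 M.
Dilution factor = 500.0/18.58 = 26.91, so [stock] = 0.2099 x 26.91 = 5.65 M.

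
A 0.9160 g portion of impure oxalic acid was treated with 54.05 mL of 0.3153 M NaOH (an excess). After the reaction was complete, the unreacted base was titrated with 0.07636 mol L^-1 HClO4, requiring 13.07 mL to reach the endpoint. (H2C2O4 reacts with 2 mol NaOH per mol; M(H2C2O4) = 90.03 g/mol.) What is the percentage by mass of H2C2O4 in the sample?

78.8%

Total n(NaOH) added = 0.3153 x 0.05405 = 0.01704 mol.
n(HClO4) used = 0.07636 x 0.01307 = 0.0009980 mol, which equals the excess n(NaOH).
So n(NaOH) consumed by the sample = 0.01704 - 0.0009980 = 0.01604 mol.
n(H2C2O4) = 0.01604 / 2 = 0.008022 mol.
mass H2C2O4 = 0.008022 x 90.03 = 0.7222 g, so %H2C2O4 = 0.7222/0.9160 x 100 = 78.8%.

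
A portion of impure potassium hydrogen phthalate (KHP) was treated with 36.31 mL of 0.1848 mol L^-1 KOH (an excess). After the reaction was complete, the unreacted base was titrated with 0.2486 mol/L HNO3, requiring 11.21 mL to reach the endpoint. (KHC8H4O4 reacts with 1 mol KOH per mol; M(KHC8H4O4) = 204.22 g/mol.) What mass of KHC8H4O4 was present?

0.801 g

Total n(KOH) added = 0.1848 x 0.03631 = 0.006710 mol.
n(HNO3) used = 0.2486 x 0.01121 = 0.002787 mol, which equals the excess n(KOH).
So n(KOH) consumed by the sample = 0.006710 - 0.002787 = 0.003923 mol.
n(KHC8H4O4) = 0.003923 / 1 = 0.003923 mol.
mass = 0.003923 mol x 204.22 g/mol = 0.801 g.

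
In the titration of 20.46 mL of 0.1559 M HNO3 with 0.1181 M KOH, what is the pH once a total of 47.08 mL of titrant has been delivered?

12.55

n(acid) = 0.1559 x 0.02046 = 0.003190 mol; n(KOH) added = 0.1181 x 0.04708 = 0.005560 mol.
Base is in excess by 0.005560 - 0.003190 = 0.002370 mol in a total volume of 0.06754 L.
[OH^-] = 0.002370/0.06754 = 0.03510 M, so pOH = 1.45 and pH = 14.00 - 1.45 = 12.55.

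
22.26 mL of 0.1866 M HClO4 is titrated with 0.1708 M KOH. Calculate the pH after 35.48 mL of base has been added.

12.52

n(acid) = 0.1866 x 0.02226 = 0.004154 mol; n(KOH) added = 0.1708 x 0.03548 = 0.006060 mol.
Base is in excess by 0.006060 - 0.004154 = 0.001906 mol in a total volume of 0.05774 L.
[OH^-] = 0.001906/0.05774 = 0.03301 M, so pOH = 1.48 and pH = 14.00 - 1.48 = 12.52.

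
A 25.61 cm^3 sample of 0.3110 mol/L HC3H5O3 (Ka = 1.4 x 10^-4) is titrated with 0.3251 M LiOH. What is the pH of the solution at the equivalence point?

8.53

n(HC3H5O3) = 0.3110 x 0.02561 = 0.007965 mol; V(LiOH) at equivalence = 0.007965/0.3251 = 0.02450 L.
At equivalence all the acid is converted to C3H5O3-; total volume = 0.02561 + 0.02450 = 0.05011 L, so [C3H5O3-] = 0.007965/0.05011 = 0.1589 M.
Kb = Kw/Ka = 1.0e-14 / 1.4 x 10^-4 = 7.14e-11.
[OH^-] = sqrt(Kb x [C3H5O3-]) = sqrt(7.14e-11 x 0.1589) = 3.37e-6 M.
pOH = 5.47, so pH = 14.00 - 5.47 = 8.53.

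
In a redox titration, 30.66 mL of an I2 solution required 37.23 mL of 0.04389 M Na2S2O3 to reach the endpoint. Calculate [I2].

n(Na2S2O3) = 0.04389 x 0.03723 = 0.001634 mol.
From the balanced equation, 2 mol Na2S2O3 reacts with 1 mol I2, so n(I2) = 0.001634 x 1/2 = 0.0008170 mol.
[I2] = 0.0008170 / 0.03066 L = 0.0266 M.

0.0266 M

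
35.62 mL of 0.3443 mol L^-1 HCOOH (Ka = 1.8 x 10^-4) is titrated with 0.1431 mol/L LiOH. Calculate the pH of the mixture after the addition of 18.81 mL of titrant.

Initial n(HCOOH) = 0.3443 x 0.03562 = 0.01226 mol.
n(LiOH) added = 0.1431 x 0.01881 = 0.002692 mol, converting that many moles of HCOOH to HCOO-.
Remaining n(HCOOH) = 0.009572 mol; n(HCOO-) = 0.002692 mol.
By Henderson-Hasselbalch, pH = pKa + log([A^-]/[HA]) = 3.74 + log(0.002692/0.009572) = 3.74 + (-0.55) = 3.19.

3.19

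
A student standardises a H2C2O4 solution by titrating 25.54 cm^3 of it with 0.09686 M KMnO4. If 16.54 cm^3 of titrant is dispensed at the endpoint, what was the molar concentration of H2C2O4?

0.157 M

n(KMnO4) = 0.09686 x 0.01654 = 0.001602 mol.
From the balanced equation, 2 mol KMnO4 reacts with 5 mol H2C2O4, so n(H2C2O4) = 0.001602 x 5/2 = 0.004005 mol.
[H2C2O4] = 0.004005 / 0.02554 L = 0.157 M.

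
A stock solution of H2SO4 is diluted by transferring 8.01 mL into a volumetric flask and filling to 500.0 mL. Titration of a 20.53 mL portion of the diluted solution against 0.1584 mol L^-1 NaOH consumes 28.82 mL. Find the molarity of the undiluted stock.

6.94 M

n(NaOH) = 0.1584 x 0.02882 = 0.004565 mol.
n(H2SO4) in the aliquot = 0.004565 x 1/2 = 0.002283 mol.
[diluted H2SO4] = 0.002283 / 0.02053 = 0.1112 M.
Dilution factor = 500.0/8.010 = 62.42, so [stock] = 0.1112 x 62.42 = 6.94 M.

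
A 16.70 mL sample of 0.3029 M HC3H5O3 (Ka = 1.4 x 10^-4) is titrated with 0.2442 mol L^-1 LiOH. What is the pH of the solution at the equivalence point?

8.49

n(HC3H5O3) = 0.3029 x 0.01670 = 0.005058 mol; V(LiOH) at equivalence = 0.005058/0.2442 = 0.02071 L.
At equivalence all the acid is converted to C3H5O3-; total volume = 0.01670 + 0.02071 = 0.03741 L, so [C3H5O3-] = 0.005058/0.03741 = 0.1352 M.
Kb = Kw/Ka = 1.0e-14 / 1.4 x 10^-4 = 7.14e-11.
[OH^-] = sqrt(Kb x [C3H5O3-]) = sqrt(7.14e-11 x 0.1352) = 3.11e-6 M.
pOH = 5.51, so pH = 14.00 - 5.51 = 8.49.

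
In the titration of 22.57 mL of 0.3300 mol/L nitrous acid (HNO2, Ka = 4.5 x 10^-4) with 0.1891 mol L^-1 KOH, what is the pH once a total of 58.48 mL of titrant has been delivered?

12.65

n(acid) = 0.3300 x 0.02257 = 0.007448 mol; n(KOH) added = 0.1891 x 0.05848 = 0.01106 mol.
Base is in excess by 0.01106 - 0.007448 = 0.003610 mol in a total volume of 0.08105 L.
[OH^-] = 0.003610/0.08105 = 0.04455 M, so pOH = 1.35 and pH = 14.00 - 1.35 = 12.65.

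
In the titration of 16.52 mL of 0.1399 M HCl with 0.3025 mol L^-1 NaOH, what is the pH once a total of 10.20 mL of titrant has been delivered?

n(acid) = 0.1399 x 0.01652 = 0.002311 mol; n(NaOH) added = 0.3025 x 0.01020 = 0.003085 mol.
Base is in excess by 0.003085 - 0.002311 = 0.0007744 mol in a total volume of 0.02672 L.
[OH^-] = 0.0007744/0.02672 = 0.02898 M, so pOH = 1.54 and pH = 14.00 - 1.54 = 12.46.

12.46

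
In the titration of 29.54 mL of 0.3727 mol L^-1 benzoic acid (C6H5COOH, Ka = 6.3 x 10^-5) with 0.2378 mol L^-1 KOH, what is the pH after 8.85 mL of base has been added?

Initial n(C6H5COOH) = 0.3727 x 0.02954 = 0.01101 mol.
n(KOH) added = 0.2378 x 0.008850 = 0.002105 mol, converting that many moles of C6H5COOH to C6H5COO-.
Remaining n(C6H5COOH) = 0.008905 mol; n(C6H5COO-) = 0.002105 mol.
By Henderson-Hasselbalch, pH = pKa + log([A^-]/[HA]) = 4.20 + log(0.002105/0.008905) = 4.20 + (-0.63) = 3.57.

3.57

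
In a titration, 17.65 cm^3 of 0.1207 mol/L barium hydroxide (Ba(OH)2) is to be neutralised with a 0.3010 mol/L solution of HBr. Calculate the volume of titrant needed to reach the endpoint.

n(Ba(OH)2) = 0.1207 mol/L x 0.01765 L = 0.002130 mol.
The neutralisation is 1 Ba(OH)2 : 2 HBr, so n(HBr) = 0.002130 x 2/1 = 0.004261 mol.
V(HBr) = 0.004261 / 0.3010 = 0.01416 L = 14.2 mL.

14.2 mL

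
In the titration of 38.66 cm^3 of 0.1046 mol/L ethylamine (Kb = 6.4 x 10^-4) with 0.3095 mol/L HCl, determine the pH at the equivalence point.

n(C2H5NH2) = 0.1046 x 0.03866 = 0.004044 mol; V(HCl) at equivalence = 0.004044/0.3095 = 0.01307 L.
At equivalence the base is fully converted to C2H5NH3+; total volume = 0.05173 L, so [C2H5NH3+] = 0.004044/0.05173 = 0.07818 M.
Ka(C2H5NH3+) = Kw/Kb = 1.0e-14 / 6.4 x 10^-4 = 1.56e-11.
[H^+] = sqrt(Ka x [C2H5NH3+]) = sqrt(1.56e-11 x 0.07818) = 1.11e-6 M.
pH = -log(1.11e-6) = 5.96.

5.96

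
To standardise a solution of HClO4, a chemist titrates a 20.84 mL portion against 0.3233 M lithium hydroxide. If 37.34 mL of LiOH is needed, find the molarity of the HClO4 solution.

0.579 M

n(LiOH) delivered = 0.3233 x 0.03734 = 0.01207 mol.
For a 1:1 reaction, n(HClO4) = 0.01207 mol.
[HClO4] = 0.01207 mol / 0.02084 L = 0.579 M.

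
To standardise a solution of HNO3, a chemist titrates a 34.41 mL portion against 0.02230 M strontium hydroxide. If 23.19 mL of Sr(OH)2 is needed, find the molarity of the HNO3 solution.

n(Sr(OH)2) delivered = 0.02230 x 0.02319 = 0.0005171 mol.
The reaction is 2 HNO3 + 1 Sr(OH)2, so n(HNO3) = 0.0005171 x 2/1 = 0.001034 mol.
[HNO3] = 0.001034 mol / 0.03441 L = 0.0301 M.

0.0301 M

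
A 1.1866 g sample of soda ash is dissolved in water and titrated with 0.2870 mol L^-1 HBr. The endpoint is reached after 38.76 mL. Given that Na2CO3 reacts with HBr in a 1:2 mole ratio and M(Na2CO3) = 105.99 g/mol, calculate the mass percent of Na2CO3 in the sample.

49.7%

n(HBr) = 0.2870 x 0.03876 = 0.01112 mol.
n(Na2CO3) = 0.01112 / 2 = 0.005562 mol.
mass of Na2CO3 = 0.005562 x 105.99 = 0.5895 g.
% purity = 0.5895 / 1.1866 x 100 = 49.7%.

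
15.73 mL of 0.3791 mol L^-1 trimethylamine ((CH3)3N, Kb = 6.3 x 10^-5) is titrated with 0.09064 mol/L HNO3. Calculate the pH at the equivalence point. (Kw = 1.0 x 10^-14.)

5.47

n((CH3)3N) = 0.3791 x 0.01573 = 0.005963 mol; V(HNO3) at equivalence = 0.005963/0.09064 = 0.06579 L.
At equivalence the base is fully converted to (CH3)3NH+; total volume = 0.08152 L, so [(CH3)3NH+] = 0.005963/0.08152 = 0.07315 M.
Ka((CH3)3NH+) = Kw/Kb = 1.0e-14 / 6.3 x 10^-5 = 1.59e-10.
[H^+] = sqrt(Ka x [(CH3)3NH+]) = sqrt(1.59e-10 x 0.07315) = 3.41e-6 M.
pH = -log(3.41e-6) = 5.47.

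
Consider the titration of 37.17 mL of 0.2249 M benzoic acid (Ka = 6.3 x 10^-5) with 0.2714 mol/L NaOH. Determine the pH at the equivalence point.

8.65

n(C6H5COOH) = 0.2249 x 0.03717 = 0.008360 mol; V(NaOH) at equivalence = 0.008360/0.2714 = 0.03080 L.
At equivalence all the acid is converted to C6H5COO-; total volume = 0.03717 + 0.03080 = 0.06797 L, so [C6H5COO-] = 0.008360/0.06797 = 0.1230 M.
Kb = Kw/Ka = 1.0e-14 / 6.3 x 10^-5 = 1.59e-10.
[OH^-] = sqrt(Kb x [C6H5COO-]) = sqrt(1.59e-10 x 0.1230) = 4.42e-6 M.
pOH = 5.35, so pH = 14.00 - 5.35 = 8.65.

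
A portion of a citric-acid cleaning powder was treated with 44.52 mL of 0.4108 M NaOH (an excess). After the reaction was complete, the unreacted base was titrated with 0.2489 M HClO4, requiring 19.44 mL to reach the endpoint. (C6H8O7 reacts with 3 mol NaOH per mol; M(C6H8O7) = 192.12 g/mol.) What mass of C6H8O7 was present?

0.861 g

Total n(NaOH) added = 0.4108 x 0.04452 = 0.01829 mol.
n(HClO4) used = 0.2489 x 0.01944 = 0.004839 mol, which equals the excess n(NaOH).
So n(NaOH) consumed by the sample = 0.01829 - 0.004839 = 0.01345 mol.
n(C6H8O7) = 0.01345 / 3 = 0.004483 mol.
mass = 0.004483 mol x 192.12 g/mol = 0.861 g.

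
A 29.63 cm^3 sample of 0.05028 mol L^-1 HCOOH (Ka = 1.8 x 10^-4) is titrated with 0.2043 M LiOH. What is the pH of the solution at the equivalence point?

n(HCOOH) = 0.05028 x 0.02963 = 0.001490 mol; V(LiOH) at equivalence = 0.001490/0.2043 = 0.007292 L.
At equivalence all the acid is converted to HCOO-; total volume = 0.02963 + 0.007292 = 0.03692 L, so [HCOO-] = 0.001490/0.03692 = 0.04035 M.
Kb = Kw/Ka = 1.0e-14 / 1.8 x 10^-4 = 5.56e-11.
[OH^-] = sqrt(Kb x [HCOO-]) = sqrt(5.56e-11 x 0.04035) = 1.50e-6 M.
pOH = 5.82, so pH = 14.00 - 5.82 = 8.18.

8.18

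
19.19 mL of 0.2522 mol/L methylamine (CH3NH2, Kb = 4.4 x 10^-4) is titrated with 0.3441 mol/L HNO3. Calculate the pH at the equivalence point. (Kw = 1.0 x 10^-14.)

5.74

n(CH3NH2) = 0.2522 x 0.01919 = 0.004840 mol; V(HNO3) at equivalence = 0.004840/0.3441 = 0.01406 L.
At equivalence the base is fully converted to CH3NH3+; total volume = 0.03325 L, so [CH3NH3+] = 0.004840/0.03325 = 0.1455 M.
Ka(CH3NH3+) = Kw/Kb = 1.0e-14 / 4.4 x 10^-4 = 2.27e-11.
[H^+] = sqrt(Ka x [CH3NH3+]) = sqrt(2.27e-11 x 0.1455) = 1.82e-6 M.
pH = -log(1.82e-6) = 5.74.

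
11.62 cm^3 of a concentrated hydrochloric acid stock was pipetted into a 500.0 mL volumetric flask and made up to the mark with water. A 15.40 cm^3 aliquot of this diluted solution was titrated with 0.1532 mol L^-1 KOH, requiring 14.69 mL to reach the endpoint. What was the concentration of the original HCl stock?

n(KOH) = 0.1532 x 0.01469 = 0.002251 mol.
n(HCl) in the aliquot = 0.002251 mol.
[diluted HCl] = 0.002251 / 0.01540 = 0.1461 M.
Dilution factor = 500.0/11.62 = 43.03, so [stock] = 0.1461 x 43.03 = 6.29 M.

6.29 M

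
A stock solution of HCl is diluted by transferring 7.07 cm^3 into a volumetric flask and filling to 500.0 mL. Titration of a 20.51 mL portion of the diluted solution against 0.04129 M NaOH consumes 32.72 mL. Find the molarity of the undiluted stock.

n(NaOH) = 0.04129 x 0.03272 = 0.001351 mol.
n(HCl) in the aliquot = 0.001351 mol.
[diluted HCl] = 0.001351 / 0.02051 = 0.06587 M.
Dilution factor = 500.0/7.070 = 70.72, so [stock] = 0.06587 x 70.72 = 4.66 M.

4.66 M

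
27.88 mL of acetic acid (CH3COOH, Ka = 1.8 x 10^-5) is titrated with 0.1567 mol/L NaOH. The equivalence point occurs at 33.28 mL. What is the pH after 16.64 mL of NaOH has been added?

16.64 mL is exactly half the equivalence volume (33.28/2), i.e. the half-equivalence point.
There, n(HA) = n(A^-), so pH = pKa = -log(1.8 x 10^-5) = 4.74.

4.74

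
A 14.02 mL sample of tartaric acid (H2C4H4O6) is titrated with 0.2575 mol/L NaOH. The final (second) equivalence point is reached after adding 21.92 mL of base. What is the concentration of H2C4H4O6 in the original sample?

n(NaOH) = 0.2575 x 0.02192 = 0.005644 mol.
At the final (second) equivalence point, 2 mol OH^- react per mol H2C4H4O6, so n(H2C4H4O6) = 0.005644 / 2 = 0.002822 mol.
[H2C4H4O6] = 0.002822 / 0.01402 L = 0.201 M.

0.201 M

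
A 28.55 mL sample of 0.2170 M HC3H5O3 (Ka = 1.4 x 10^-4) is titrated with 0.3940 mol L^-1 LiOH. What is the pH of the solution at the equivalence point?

n(HC3H5O3) = 0.2170 x 0.02855 = 0.006195 mol; V(LiOH) at equivalence = 0.006195/0.3940 = 0.01572 L.
At equivalence all the acid is converted to C3H5O3-; total volume = 0.02855 + 0.01572 = 0.04427 L, so [C3H5O3-] = 0.006195/0.04427 = 0.1399 M.
Kb = Kw/Ka = 1.0e-14 / 1.4 x 10^-4 = 7.14e-11.
[OH^-] = sqrt(Kb x [C3H5O3-]) = sqrt(7.14e-11 x 0.1399) = 3.16e-6 M.
pOH = 5.50, so pH = 14.00 - 5.50 = 8.50.

8.50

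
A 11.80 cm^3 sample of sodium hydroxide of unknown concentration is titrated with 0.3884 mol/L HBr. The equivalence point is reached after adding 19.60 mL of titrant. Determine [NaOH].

0.645 M

n(HBr) delivered = 0.3884 x 0.01960 = 0.007613 mol.
For a 1:1 reaction, n(NaOH) = 0.007613 mol.
[NaOH] = 0.007613 mol / 0.01180 L = 0.645 M.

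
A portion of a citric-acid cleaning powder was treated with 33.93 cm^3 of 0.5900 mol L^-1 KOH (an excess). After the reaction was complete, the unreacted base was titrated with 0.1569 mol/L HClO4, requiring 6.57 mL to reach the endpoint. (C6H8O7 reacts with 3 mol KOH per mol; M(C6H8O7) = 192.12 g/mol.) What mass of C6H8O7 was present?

1.22 g

Total n(KOH) added = 0.5900 x 0.03393 = 0.02002 mol.
n(HClO4) used = 0.1569 x 0.006570 = 0.001031 mol, which equals the excess n(KOH).
So n(KOH) consumed by the sample = 0.02002 - 0.001031 = 0.01899 mol.
n(C6H8O7) = 0.01899 / 3 = 0.006329 mol.
mass = 0.006329 mol x 192.12 g/mol = 1.22 g.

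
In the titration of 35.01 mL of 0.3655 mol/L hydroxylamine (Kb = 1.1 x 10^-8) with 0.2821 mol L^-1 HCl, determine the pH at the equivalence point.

n(NH2OH) = 0.3655 x 0.03501 = 0.01280 mol; V(HCl) at equivalence = 0.01280/0.2821 = 0.04536 L.
At equivalence the base is fully converted to NH3OH+; total volume = 0.08037 L, so [NH3OH+] = 0.01280/0.08037 = 0.1592 M.
Ka(NH3OH+) = Kw/Kb = 1.0e-14 / 1.1 x 10^-8 = 9.09e-7.
[H^+] = sqrt(Ka x [NH3OH+]) = sqrt(9.09e-7 x 0.1592) = 0.000380 M.
pH = -log(0.000380) = 3.42.

3.42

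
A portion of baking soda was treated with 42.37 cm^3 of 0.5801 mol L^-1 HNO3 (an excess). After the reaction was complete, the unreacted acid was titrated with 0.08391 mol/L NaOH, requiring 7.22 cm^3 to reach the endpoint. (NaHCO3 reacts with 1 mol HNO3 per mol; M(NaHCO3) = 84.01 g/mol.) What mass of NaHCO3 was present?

Total n(HNO3) added = 0.5801 x 0.04237 = 0.02458 mol.
n(NaOH) used = 0.08391 x 0.007220 = 0.0006058 mol, which equals the excess n(HNO3).
So n(HNO3) consumed by the sample = 0.02458 - 0.0006058 = 0.02397 mol.
n(NaHCO3) = 0.02397 / 1 = 0.02397 mol.
mass = 0.02397 mol x 84.01 g/mol = 2.01 g.

2.01 g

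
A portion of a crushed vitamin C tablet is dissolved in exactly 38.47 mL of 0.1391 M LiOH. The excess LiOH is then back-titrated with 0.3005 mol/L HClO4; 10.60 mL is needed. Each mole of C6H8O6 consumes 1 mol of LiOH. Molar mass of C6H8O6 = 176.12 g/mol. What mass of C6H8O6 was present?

Total n(LiOH) added = 0.1391 x 0.03847 = 0.005351 mol.
n(HClO4) used = 0.3005 x 0.01060 = 0.003185 mol, which equals the excess n(LiOH).
So n(LiOH) consumed by the sample = 0.005351 - 0.003185 = 0.002166 mol.
n(C6H8O6) = 0.002166 / 1 = 0.002166 mol.
mass = 0.002166 mol x 176.12 g/mol = 0.381 g.

0.381 g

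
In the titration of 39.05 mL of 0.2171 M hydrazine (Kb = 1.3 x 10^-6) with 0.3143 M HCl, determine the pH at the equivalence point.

n(N2H4) = 0.2171 x 0.03905 = 0.008478 mol; V(HCl) at equivalence = 0.008478/0.3143 = 0.02697 L.
At equivalence the base is fully converted to N2H5+; total volume = 0.06602 L, so [N2H5+] = 0.008478/0.06602 = 0.1284 M.
Ka(N2H5+) = Kw/Kb = 1.0e-14 / 1.3 x 10^-6 = 7.69e-9.
[H^+] = sqrt(Ka x [N2H5+]) = sqrt(7.69e-9 x 0.1284) = 3.14e-5 M.
pH = -log(3.14e-5) = 4.50.

4.50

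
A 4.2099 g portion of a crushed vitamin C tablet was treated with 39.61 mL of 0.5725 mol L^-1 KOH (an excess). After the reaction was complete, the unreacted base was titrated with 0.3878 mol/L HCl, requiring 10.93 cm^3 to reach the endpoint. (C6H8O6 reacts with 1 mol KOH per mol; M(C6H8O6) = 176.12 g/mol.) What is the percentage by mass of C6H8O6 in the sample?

Total n(KOH) added = 0.5725 x 0.03961 = 0.02268 mol.
n(HCl) used = 0.3878 x 0.01093 = 0.004239 mol, which equals the excess n(KOH).
So n(KOH) consumed by the sample = 0.02268 - 0.004239 = 0.01844 mol.
n(C6H8O6) = 0.01844 / 1 = 0.01844 mol.
mass C6H8O6 = 0.01844 x 176.12 = 3.247 g, so %C6H8O6 = 3.247/4.2099 x 100 = 77.1%.

77.1%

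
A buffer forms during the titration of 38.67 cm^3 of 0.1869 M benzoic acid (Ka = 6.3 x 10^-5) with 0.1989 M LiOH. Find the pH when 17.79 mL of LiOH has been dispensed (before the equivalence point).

Initial n(C6H5COOH) = 0.1869 x 0.03867 = 0.007227 mol.
n(LiOH) added = 0.1989 x 0.01779 = 0.003538 mol, converting that many moles of C6H5COOH to C6H5COO-.
Remaining n(C6H5COOH) = 0.003689 mol; n(C6H5COO-) = 0.003538 mol.
By Henderson-Hasselbalch, pH = pKa + log([A^-]/[HA]) = 4.20 + log(0.003538/0.003689) = 4.20 + (-0.02) = 4.18.

4.18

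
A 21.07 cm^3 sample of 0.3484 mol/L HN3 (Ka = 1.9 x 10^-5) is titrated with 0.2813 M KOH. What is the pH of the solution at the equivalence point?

n(HN3) = 0.3484 x 0.02107 = 0.007341 mol; V(KOH) at equivalence = 0.007341/0.2813 = 0.02610 L.
At equivalence all the acid is converted to N3-; total volume = 0.02107 + 0.02610 = 0.04717 L, so [N3-] = 0.007341/0.04717 = 0.1556 M.
Kb = Kw/Ka = 1.0e-14 / 1.9 x 10^-5 = 5.26e-10.
[OH^-] = sqrt(Kb x [N3-]) = sqrt(5.26e-10 x 0.1556) = 9.05e-6 M.
pOH = 5.04, so pH = 14.00 - 5.04 = 8.96.

8.96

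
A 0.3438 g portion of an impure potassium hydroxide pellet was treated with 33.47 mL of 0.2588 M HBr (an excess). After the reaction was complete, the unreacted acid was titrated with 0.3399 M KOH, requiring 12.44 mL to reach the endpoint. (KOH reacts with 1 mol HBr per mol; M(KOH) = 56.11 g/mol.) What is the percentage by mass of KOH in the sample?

72.4%

Total n(HBr) added = 0.2588 x 0.03347 = 0.008662 mol.
n(KOH) used = 0.3399 x 0.01244 = 0.004228 mol, which equals the excess n(HBr).
So n(HBr) consumed by the sample = 0.008662 - 0.004228 = 0.004434 mol.
n(KOH) = 0.004434 / 1 = 0.004434 mol.
mass KOH = 0.004434 x 56.11 = 0.2488 g, so %KOH = 0.2488/0.3438 x 100 = 72.4%.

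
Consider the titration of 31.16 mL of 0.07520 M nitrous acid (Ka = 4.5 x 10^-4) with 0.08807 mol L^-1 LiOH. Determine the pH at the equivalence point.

7.98

n(HNO2) = 0.07520 x 0.03116 = 0.002343 mol; V(LiOH) at equivalence = 0.002343/0.08807 = 0.02661 L.
At equivalence all the acid is converted to NO2-; total volume = 0.03116 + 0.02661 = 0.05777 L, so [NO2-] = 0.002343/0.05777 = 0.04056 M.
Kb = Kw/Ka = 1.0e-14 / 4.5 x 10^-4 = 2.22e-11.
[OH^-] = sqrt(Kb x [NO2-]) = sqrt(2.22e-11 x 0.04056) = 9.49e-7 M.
pOH = 6.02, so pH = 14.00 - 6.02 = 7.98.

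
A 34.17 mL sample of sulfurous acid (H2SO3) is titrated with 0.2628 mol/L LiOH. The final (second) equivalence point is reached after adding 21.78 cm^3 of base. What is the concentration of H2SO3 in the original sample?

0.0838 M

n(LiOH) = 0.2628 x 0.02178 = 0.005724 mol.
At the final (second) equivalence point, 2 mol OH^- react per mol H2SO3, so n(H2SO3) = 0.005724 / 2 = 0.002862 mol.
[H2SO3] = 0.002862 / 0.03417 L = 0.0838 M.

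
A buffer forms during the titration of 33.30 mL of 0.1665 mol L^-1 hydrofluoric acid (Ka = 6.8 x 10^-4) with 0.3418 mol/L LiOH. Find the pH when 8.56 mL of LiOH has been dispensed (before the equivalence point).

Initial n(HF) = 0.1665 x 0.03330 = 0.005544 mol.
n(LiOH) added = 0.3418 x 0.008560 = 0.002926 mol, converting that many moles of HF to F-.
Remaining n(HF) = 0.002619 mol; n(F-) = 0.002926 mol.
By Henderson-Hasselbalch, pH = pKa + log([A^-]/[HA]) = 3.17 + log(0.002926/0.002619) = 3.17 + (+0.05) = 3.22.

3.22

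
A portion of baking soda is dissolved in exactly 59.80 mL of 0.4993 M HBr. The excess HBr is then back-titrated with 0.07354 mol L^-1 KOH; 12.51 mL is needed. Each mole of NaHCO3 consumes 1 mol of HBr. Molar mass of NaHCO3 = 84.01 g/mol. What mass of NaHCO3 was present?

Total n(HBr) added = 0.4993 x 0.05980 = 0.02986 mol.
n(KOH) used = 0.07354 x 0.01251 = 0.0009200 mol, which equals the excess n(HBr).
So n(HBr) consumed by the sample = 0.02986 - 0.0009200 = 0.02894 mol.
n(NaHCO3) = 0.02894 / 1 = 0.02894 mol.
mass = 0.02894 mol x 84.01 g/mol = 2.43 g.

2.43 g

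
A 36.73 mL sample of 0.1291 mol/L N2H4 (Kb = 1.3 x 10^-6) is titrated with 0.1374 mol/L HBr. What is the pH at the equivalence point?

4.65

n(N2H4) = 0.1291 x 0.03673 = 0.004742 mol; V(HBr) at equivalence = 0.004742/0.1374 = 0.03451 L.
At equivalence the base is fully converted to N2H5+; total volume = 0.07124 L, so [N2H5+] = 0.004742/0.07124 = 0.06656 M.
Ka(N2H5+) = Kw/Kb = 1.0e-14 / 1.3 x 10^-6 = 7.69e-9.
[H^+] = sqrt(Ka x [N2H5+]) = sqrt(7.69e-9 x 0.06656) = 2.26e-5 M.
pH = -log(2.26e-5) = 4.65.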